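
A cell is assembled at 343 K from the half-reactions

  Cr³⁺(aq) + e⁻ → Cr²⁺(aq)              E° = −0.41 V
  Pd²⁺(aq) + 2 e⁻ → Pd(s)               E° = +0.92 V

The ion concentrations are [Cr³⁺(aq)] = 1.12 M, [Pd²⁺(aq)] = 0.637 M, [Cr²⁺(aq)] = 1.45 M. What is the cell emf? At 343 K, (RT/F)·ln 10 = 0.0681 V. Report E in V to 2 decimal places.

+1.33 V

Since E°(Pd²⁺/Pd) > E°(Cr³⁺/Cr²⁺), Pd²⁺/Pd serves as the cathode.
E°cell = +0.92 − (−0.41) = +1.33 V, with n = 2 electrons transferred.
Balancing gives Pd²⁺(aq) + 2 Cr²⁺(aq) → Pd(s) + 2 Cr³⁺(aq); hence Q = [Cr³⁺(aq)]^2 / ([Pd²⁺(aq)]·[Cr²⁺(aq)]^2) = 0.937 (log Q = −0.028).
By the Nernst equation, E = +1.33 − (0.0681/2)·(−0.028) = +1.33 V.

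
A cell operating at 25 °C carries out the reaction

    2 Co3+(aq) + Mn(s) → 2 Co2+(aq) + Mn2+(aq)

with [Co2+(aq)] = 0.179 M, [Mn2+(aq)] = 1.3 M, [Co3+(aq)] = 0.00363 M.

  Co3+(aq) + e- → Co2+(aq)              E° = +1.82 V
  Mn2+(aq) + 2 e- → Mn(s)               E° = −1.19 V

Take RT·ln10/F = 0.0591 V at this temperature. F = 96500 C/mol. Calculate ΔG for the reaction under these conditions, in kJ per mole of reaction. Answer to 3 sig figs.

−561 kJ/mol

E°cell = +1.82 − (−1.19) = +3.01 V; the balanced reaction transfers n = 2 electrons.
The reaction quotient is ([Co2+(aq)]^2·[Mn2+(aq)]) / [Co3+(aq)]^2 = 3.16×10^3; by Nernst, E = +3.01 − (0.0591/2)(3.500) = +2.9066 V.
Then ΔG = −nFE = −2 × 96500 × +2.9066 J/mol = −561 kJ/mol.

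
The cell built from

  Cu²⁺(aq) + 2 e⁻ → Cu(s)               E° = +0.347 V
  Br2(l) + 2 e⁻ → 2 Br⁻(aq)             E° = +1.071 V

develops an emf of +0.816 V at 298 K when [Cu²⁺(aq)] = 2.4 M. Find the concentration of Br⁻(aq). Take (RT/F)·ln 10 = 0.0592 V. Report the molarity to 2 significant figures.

Br₂/Br⁻ is the cathode (higher E°); E°cell = +1.071 − (+0.347) = +0.724 V with n = 2.
From the Nernst equation, log Q = n(E° − E)/0.0592 = 2·(+0.724 − (+0.816))/0.0592 = −3.108.
Balancing electrons gives Br2(l) + Cu(s) → 2 Br⁻(aq) + Cu²⁺(aq); thus Q = [Br⁻(aq)]^2·[Cu²⁺(aq)].
Solving for the unknown gives log [Br⁻(aq)] = −1.744, so [Br⁻(aq)] ≈ 0.018 M.

0.018 M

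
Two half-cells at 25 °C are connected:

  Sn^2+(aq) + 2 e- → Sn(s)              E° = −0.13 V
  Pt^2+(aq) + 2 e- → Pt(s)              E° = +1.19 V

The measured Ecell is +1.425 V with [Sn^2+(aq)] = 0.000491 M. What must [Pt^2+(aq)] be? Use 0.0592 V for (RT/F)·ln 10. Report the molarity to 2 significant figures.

1.7 M

Pt²⁺/Pt is the cathode (higher E°); E°cell = +1.19 − (−0.13) = +1.32 V with n = 2.
Since E = E° − (0.0592/n)·log Q, log Q = n(E° − E)/0.0592 = −3.547.
The balanced reaction is Pt^2+(aq) + Sn(s) → Pt(s) + Sn^2+(aq), so Q = [Sn^2+(aq)] / [Pt^2+(aq)].
Solving for the unknown gives log [Pt^2+(aq)] = 0.238, so [Pt^2+(aq)] ≈ 1.7 M.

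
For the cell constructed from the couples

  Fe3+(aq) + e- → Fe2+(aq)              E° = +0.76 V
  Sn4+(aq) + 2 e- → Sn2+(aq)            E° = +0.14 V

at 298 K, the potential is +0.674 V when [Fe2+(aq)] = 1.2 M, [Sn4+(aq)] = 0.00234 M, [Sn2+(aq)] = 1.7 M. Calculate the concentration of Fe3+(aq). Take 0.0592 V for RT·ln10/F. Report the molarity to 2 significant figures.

Fe³⁺/Fe²⁺ is the cathode (higher E°); E°cell = +0.76 − (+0.14) = +0.62 V with n = 2.
Rearranging E = E° − (0.0592/n)·log Q gives log Q = 2(+0.62 − (+0.674))/0.0592 = −1.824.
The balanced reaction is 2 Fe3+(aq) + Sn2+(aq) → 2 Fe2+(aq) + Sn4+(aq), so Q = ([Fe2+(aq)]^2·[Sn4+(aq)]) / ([Fe3+(aq)]^2·[Sn2+(aq)]).
Isolating [Fe3+(aq)] in Q = 10^{−1.824} yields log [Fe3+(aq)] = −0.439, i.e. 0.36 M.

0.36 M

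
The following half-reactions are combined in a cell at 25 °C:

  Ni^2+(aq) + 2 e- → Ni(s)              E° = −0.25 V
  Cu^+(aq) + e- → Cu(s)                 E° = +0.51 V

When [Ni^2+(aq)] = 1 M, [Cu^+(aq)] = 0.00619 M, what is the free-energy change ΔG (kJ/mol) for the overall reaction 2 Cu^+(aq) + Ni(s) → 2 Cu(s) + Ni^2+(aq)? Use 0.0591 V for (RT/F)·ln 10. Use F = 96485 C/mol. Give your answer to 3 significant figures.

The standard cell potential is +0.51 − (−0.25) = +0.76 V, with n = 2 electrons in the balanced equation.
Q = [Ni^2+(aq)] / [Cu^+(aq)]^2 = 2.61×10^4, so log Q = 4.417 and E = +0.76 − (0.0591/2)(4.417) = +0.6295 V.
Finally ΔG = −nFE = −(2)(96485 C/mol)(+0.6295 V) = −121 kJ/mol.

−121 kJ/mol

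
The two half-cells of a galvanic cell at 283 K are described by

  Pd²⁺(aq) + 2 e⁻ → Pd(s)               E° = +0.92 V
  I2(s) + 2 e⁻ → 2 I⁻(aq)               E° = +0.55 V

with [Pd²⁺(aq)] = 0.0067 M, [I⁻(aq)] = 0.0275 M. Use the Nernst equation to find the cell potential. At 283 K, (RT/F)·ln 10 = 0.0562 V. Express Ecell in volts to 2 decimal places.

Pd²⁺/Pd is reduced (cathode, E° = +0.92 V) and I₂/I⁻ is oxidized (anode).
E°cell = +0.92 − (+0.55) = +0.37 V, with n = 2 electrons transferred.
Balancing gives Pd²⁺(aq) + 2 I⁻(aq) → Pd(s) + I2(s); hence Q = 1 / ([Pd²⁺(aq)]·[I⁻(aq)]^2) = 1.97×10^5 (log Q = 5.295).
Applying E = E° − (RT ln10/nF)·log Q gives +0.37 − (0.0562/2)(5.295) = +0.22 V.

+0.22 V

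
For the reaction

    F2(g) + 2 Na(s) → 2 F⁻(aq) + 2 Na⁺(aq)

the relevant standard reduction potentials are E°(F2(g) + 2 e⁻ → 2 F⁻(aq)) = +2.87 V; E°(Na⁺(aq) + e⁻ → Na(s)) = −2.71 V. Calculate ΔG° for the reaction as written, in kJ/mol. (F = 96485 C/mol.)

−1077 kJ/mol

In the reaction as written F2(g) is reduced, so the F₂/F⁻ couple is the cathode and Na⁺/Na is the anode.
E°cell = +2.87 − (−2.71) = +5.58 V; balancing electrons gives n = 2.
ΔG° = −nFE°cell = −(2)(96485)(+5.58) J/mol = −1077 kJ/mol.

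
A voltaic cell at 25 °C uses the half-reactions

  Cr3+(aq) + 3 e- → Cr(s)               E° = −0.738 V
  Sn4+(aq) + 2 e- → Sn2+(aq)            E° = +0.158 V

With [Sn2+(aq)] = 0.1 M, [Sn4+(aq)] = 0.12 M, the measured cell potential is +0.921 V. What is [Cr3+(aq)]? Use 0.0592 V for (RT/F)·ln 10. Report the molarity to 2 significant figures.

With Sn⁴⁺/Sn²⁺ at the cathode and Cr³⁺/Cr at the anode, E°cell = +0.158 − (−0.738) = +0.896 V (n = 6).
From the Nernst equation, log Q = n(E° − E)/0.0592 = 6·(+0.896 − (+0.921))/0.0592 = −2.534.
For 3 Sn4+(aq) + 2 Cr(s) → 3 Sn2+(aq) + 2 Cr3+(aq), the reaction quotient is Q = ([Sn2+(aq)]^3·[Cr3+(aq)]^2) / [Sn4+(aq)]^3.
Solving for the unknown gives log [Cr3+(aq)] = −1.148, so [Cr3+(aq)] ≈ 0.071 M.

0.071 M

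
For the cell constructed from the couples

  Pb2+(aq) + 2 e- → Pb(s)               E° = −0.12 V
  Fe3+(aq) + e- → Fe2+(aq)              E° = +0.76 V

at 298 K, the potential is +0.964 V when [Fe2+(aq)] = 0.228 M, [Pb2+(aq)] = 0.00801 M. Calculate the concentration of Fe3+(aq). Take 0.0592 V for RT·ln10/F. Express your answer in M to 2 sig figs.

The Fe³⁺/Fe²⁺ couple has the larger reduction potential, so it is the cathode: E°cell = +0.76 − (−0.12) = +0.88 V and n = 2.
Since E = E° − (0.0592/n)·log Q, log Q = n(E° − E)/0.0592 = −2.838.
The balanced reaction is 2 Fe3+(aq) + Pb(s) → 2 Fe2+(aq) + Pb2+(aq), so Q = ([Fe2+(aq)]^2·[Pb2+(aq)]) / [Fe3+(aq)]^2.
Solving for the unknown gives log [Fe3+(aq)] = −0.271, so [Fe3+(aq)] ≈ 0.54 M.

0.54 M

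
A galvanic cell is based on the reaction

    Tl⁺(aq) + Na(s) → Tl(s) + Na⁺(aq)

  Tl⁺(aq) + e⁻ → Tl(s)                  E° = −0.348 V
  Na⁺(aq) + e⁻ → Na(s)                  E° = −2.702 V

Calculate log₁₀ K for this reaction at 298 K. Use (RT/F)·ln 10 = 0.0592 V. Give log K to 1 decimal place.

The Tl⁺/Tl couple is reduced (cathode); E°cell = −0.348 − (−2.702) = +2.354 V with n = 1.
At equilibrium E = 0, so log K = nE°cell / 0.0592 = (1)(+2.354) / 0.0592 = 39.8.

log K = 39.8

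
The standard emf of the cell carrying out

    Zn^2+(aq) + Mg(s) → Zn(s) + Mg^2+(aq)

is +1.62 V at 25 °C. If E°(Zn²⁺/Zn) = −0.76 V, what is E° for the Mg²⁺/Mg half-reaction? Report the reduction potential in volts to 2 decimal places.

−2.38 V

In the reaction as written the Zn²⁺/Zn couple is reduced (cathode) and Mg²⁺/Mg is oxidized (anode), so E°cell = E°(Zn²⁺/Zn) − E°(Mg²⁺/Mg).
E°(Mg²⁺/Mg) = E°(cathode) − E°cell = −0.76 − (+1.62) = −2.38 V.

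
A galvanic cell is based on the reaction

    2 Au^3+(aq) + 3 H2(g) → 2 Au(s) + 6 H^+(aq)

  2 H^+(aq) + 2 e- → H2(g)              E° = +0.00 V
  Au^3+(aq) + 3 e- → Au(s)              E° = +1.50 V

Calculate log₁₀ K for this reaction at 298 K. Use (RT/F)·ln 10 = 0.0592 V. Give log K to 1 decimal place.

log K = 152.0

The Au³⁺/Au couple is reduced (cathode); E°cell = +1.50 − (+0.00) = +1.50 V with n = 6.
At equilibrium E = 0, so log K = nE°cell / 0.0592 = (6)(+1.50) / 0.0592 = 152.0.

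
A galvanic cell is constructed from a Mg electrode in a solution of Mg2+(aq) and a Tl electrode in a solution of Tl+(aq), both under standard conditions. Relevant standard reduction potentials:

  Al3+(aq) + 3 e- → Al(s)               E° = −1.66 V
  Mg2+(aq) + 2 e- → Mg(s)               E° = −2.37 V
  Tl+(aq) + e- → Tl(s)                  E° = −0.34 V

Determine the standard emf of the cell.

+2.03 V

The Tl⁺/Tl couple has the higher E°, so Tl ion is reduced (cathode) and Mg is oxidized (anode).
E°cell = E°(cathode) − E°(anode) = −0.34 − (−2.37) = +2.03 V.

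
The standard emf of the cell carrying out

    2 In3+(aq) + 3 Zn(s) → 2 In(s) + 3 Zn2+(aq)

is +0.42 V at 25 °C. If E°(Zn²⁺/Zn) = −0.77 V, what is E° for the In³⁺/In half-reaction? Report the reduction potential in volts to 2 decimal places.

In the reaction as written the In³⁺/In couple is reduced (cathode) and Zn²⁺/Zn is oxidized (anode), so E°cell = E°(In³⁺/In) − E°(Zn²⁺/Zn).
E°(In³⁺/In) = E°cell + E°(anode) = +0.42 + (−0.77) = −0.35 V.

−0.35 V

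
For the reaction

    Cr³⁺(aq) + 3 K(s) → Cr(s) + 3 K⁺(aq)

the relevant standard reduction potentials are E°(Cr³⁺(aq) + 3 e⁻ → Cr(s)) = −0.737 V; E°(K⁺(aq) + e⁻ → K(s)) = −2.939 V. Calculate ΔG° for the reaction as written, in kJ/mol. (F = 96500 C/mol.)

−637 kJ/mol

In the reaction as written Cr³⁺(aq) is reduced, so the Cr³⁺/Cr couple is the cathode and K⁺/K is the anode.
E°cell = −0.737 − (−2.939) = +2.202 V; balancing electrons gives n = 3.
ΔG° = −nFE°cell = −(3)(96500)(+2.202) J/mol = −637 kJ/mol.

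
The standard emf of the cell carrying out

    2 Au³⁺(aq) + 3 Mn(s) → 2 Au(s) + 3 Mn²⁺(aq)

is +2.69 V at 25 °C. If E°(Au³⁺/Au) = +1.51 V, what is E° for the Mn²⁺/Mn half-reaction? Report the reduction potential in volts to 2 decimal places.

In the reaction as written the Au³⁺/Au couple is reduced (cathode) and Mn²⁺/Mn is oxidized (anode), so E°cell = E°(Au³⁺/Au) − E°(Mn²⁺/Mn).
E°(Mn²⁺/Mn) = E°(cathode) − E°cell = +1.51 − (+2.69) = −1.18 V.

−1.18 V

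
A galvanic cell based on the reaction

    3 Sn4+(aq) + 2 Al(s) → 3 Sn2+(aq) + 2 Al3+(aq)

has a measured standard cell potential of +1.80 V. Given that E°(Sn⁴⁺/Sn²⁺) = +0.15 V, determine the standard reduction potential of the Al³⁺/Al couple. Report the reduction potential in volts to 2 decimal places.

In the reaction as written the Sn⁴⁺/Sn²⁺ couple is reduced (cathode) and Al³⁺/Al is oxidized (anode), so E°cell = E°(Sn⁴⁺/Sn²⁺) − E°(Al³⁺/Al).
E°(Al³⁺/Al) = E°(cathode) − E°cell = +0.15 − (+1.80) = −1.65 V.

−1.65 V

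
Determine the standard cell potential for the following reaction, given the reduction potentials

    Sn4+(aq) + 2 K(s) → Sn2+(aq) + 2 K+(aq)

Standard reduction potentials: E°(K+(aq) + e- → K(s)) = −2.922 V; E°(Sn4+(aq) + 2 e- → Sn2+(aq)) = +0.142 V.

In the reaction as written, Sn4+(aq) is reduced (cathode) and K+(aq) is produced by oxidation at the anode.
E°cell = E°(cathode) − E°(anode) = +0.142 − (−2.922) = +3.064 V.

+3.064 V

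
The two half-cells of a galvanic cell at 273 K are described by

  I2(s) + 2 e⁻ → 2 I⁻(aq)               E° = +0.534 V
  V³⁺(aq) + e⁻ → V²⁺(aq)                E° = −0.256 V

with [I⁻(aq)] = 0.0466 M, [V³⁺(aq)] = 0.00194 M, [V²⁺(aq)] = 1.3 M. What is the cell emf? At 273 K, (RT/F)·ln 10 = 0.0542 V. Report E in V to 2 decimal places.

+1.02 V

Since E°(I₂/I⁻) > E°(V³⁺/V²⁺), I₂/I⁻ serves as the cathode.
E°cell = E°cat − E°an = +0.534 − (−0.256) = +0.790 V; n = 2.
For the overall reaction I2(s) + 2 V²⁺(aq) → 2 I⁻(aq) + 2 V³⁺(aq), Q = ([I⁻(aq)]^2·[V³⁺(aq)]^2) / [V²⁺(aq)]^2 = 4.84×10^−9, giving log Q = −8.316.
By the Nernst equation, E = +0.790 − (0.0542/2)·(−8.316) = +1.02 V.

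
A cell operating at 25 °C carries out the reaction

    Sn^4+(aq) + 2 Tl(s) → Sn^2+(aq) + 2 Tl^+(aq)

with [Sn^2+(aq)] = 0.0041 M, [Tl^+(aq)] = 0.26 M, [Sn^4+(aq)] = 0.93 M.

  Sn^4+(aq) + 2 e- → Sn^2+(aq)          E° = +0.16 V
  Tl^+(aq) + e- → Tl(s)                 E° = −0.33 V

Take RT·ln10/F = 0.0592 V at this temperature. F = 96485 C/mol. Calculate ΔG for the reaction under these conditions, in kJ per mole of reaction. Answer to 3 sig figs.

−115 kJ/mol

E°cell = +0.16 − (−0.33) = +0.49 V; the balanced reaction transfers n = 2 electrons.
The reaction quotient is ([Sn^2+(aq)]·[Tl^+(aq)]^2) / [Sn^4+(aq)] = 0.000298; by Nernst, E = +0.49 − (0.0592/2)(−3.526) = +0.5944 V.
ΔG = −nFE = −(2)(96485)(+0.5944) J/mol = −115 kJ/mol.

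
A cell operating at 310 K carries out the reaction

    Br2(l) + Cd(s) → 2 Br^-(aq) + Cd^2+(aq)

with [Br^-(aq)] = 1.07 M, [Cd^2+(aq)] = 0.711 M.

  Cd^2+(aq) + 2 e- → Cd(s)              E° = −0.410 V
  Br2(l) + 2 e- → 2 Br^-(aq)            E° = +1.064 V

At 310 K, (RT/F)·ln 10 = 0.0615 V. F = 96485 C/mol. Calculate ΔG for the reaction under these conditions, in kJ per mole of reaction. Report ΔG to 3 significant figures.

−285 kJ/mol

E°cell = +1.064 − (−0.410) = +1.474 V; the balanced reaction transfers n = 2 electrons.
Q = [Br^-(aq)]^2·[Cd^2+(aq)] = 0.814, so log Q = −0.089 and E = +1.474 − (0.0615/2)(−0.089) = +1.4767 V.
Then ΔG = −nFE = −2 × 96485 × +1.4767 J/mol = −285 kJ/mol.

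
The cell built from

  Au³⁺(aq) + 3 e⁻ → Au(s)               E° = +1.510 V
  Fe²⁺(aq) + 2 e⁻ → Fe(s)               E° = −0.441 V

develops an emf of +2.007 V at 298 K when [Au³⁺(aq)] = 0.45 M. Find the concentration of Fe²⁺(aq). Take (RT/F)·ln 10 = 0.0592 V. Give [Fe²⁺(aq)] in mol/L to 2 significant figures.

0.0075 M

Au³⁺/Au is the cathode (higher E°); E°cell = +1.510 − (−0.441) = +1.951 V with n = 6.
Since E = E° − (0.0592/n)·log Q, log Q = n(E° − E)/0.0592 = −5.676.
The balanced reaction is 2 Au³⁺(aq) + 3 Fe(s) → 2 Au(s) + 3 Fe²⁺(aq), so Q = [Fe²⁺(aq)]^3 / [Au³⁺(aq)]^2.
Isolating [Fe²⁺(aq)] in Q = 10^{−5.676} yields log [Fe²⁺(aq)] = −2.123, i.e. 0.0075 M.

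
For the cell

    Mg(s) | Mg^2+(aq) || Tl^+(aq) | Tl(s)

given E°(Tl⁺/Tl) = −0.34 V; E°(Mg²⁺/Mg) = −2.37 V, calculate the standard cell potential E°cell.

By convention the left-hand electrode in cell notation is the anode (oxidation) and the right-hand electrode is the cathode (reduction).
E°cell = E°(right) − E°(left) = −0.34 − (−2.37) = +2.03 V.

+2.03 V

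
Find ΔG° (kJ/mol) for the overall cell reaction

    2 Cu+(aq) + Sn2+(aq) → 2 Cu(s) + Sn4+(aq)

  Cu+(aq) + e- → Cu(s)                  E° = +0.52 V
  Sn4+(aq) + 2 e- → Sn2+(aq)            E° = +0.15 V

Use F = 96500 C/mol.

In the reaction as written Cu+(aq) is reduced, so the Cu⁺/Cu couple is the cathode and Sn⁴⁺/Sn²⁺ is the anode.
E°cell = +0.52 − (+0.15) = +0.37 V; balancing electrons gives n = 2.
ΔG° = −nFE°cell = −(2)(96500)(+0.37) J/mol = −71.4 kJ/mol.

−71.4 kJ/mol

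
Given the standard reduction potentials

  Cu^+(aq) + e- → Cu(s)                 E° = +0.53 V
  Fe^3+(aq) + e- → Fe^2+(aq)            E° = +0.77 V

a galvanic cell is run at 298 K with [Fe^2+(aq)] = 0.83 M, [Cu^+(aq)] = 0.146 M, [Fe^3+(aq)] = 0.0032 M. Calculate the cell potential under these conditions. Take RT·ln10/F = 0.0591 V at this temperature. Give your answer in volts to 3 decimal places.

+0.147 V

Fe³⁺/Fe²⁺ is reduced (cathode, E° = +0.77 V) and Cu⁺/Cu is oxidized (anode).
E°cell = +0.77 − (+0.53) = +0.24 V, with n = 1 electron transferred.
For the overall reaction Fe^3+(aq) + Cu(s) → Fe^2+(aq) + Cu^+(aq), Q = ([Fe^2+(aq)]·[Cu^+(aq)]) / [Fe^3+(aq)] = 37.9, giving log Q = 1.578.
By the Nernst equation, E = +0.24 − (0.0591/1)·(1.578) = +0.147 V.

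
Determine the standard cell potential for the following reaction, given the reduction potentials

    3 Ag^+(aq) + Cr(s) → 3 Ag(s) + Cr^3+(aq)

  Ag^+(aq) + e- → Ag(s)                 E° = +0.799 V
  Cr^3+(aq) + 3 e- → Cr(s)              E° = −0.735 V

Ag^+(aq) gains electrons, so the Ag⁺/Ag couple is the cathode; the Cr³⁺/Cr couple is the anode.
E°cell = E°(cathode) − E°(anode) = +0.799 − (−0.735) = +1.534 V.
The positive value indicates the reaction is spontaneous as written.

+1.534 V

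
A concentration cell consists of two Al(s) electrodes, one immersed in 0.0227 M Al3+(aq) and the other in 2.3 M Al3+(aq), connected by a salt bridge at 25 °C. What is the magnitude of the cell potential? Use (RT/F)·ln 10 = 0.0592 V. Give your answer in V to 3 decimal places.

0.040 V

For a concentration cell E°cell = 0, since both electrodes use the same couple.
The compartment with the higher Al3+(aq) concentration (2.3 M) acts as the cathode; ions are reduced there and produced at the dilute (0.0227 M) anode.
With n = 3, Ecell = −(0.0592/3)·log([dilute]/[conc]) = −(0.0592/3)·log(0.0227/2.3) = +0.040 V.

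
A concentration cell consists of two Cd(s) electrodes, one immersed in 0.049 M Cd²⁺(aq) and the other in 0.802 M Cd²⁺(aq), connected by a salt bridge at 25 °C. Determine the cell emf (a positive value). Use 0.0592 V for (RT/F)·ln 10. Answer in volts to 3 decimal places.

0.036 V

For a concentration cell E°cell = 0, since both electrodes use the same couple.
The compartment with the higher Cd²⁺(aq) concentration (0.802 M) acts as the cathode; ions are reduced there and produced at the dilute (0.049 M) anode.
With n = 2, Ecell = −(0.0592/2)·log([dilute]/[conc]) = −(0.0592/2)·log(0.049/0.802) = +0.036 V.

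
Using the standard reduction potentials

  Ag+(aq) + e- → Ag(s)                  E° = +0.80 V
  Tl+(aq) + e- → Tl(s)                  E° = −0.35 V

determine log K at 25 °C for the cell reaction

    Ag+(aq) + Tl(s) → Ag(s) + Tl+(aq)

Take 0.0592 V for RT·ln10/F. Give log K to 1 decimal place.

The Ag⁺/Ag couple is reduced (cathode); E°cell = +0.80 − (−0.35) = +1.15 V with n = 1.
At equilibrium E = 0, so log K = nE°cell / 0.0592 = (1)(+1.15) / 0.0592 = 19.4.

log K = 19.4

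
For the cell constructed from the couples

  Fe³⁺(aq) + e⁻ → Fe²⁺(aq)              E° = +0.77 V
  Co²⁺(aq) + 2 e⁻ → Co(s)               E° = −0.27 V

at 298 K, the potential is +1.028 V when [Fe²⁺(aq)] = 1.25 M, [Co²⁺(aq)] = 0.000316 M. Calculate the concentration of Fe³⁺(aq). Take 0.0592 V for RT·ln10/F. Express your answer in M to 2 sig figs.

0.014 M

Fe³⁺/Fe²⁺ is the cathode (higher E°); E°cell = +0.77 − (−0.27) = +1.04 V with n = 2.
Since E = E° − (0.0592/n)·log Q, log Q = n(E° − E)/0.0592 = 0.405.
For 2 Fe³⁺(aq) + Co(s) → 2 Fe²⁺(aq) + Co²⁺(aq), the reaction quotient is Q = ([Fe²⁺(aq)]^2·[Co²⁺(aq)]) / [Fe³⁺(aq)]^2.
Solving for the unknown gives log [Fe³⁺(aq)] = −1.856, so [Fe³⁺(aq)] ≈ 0.014 M.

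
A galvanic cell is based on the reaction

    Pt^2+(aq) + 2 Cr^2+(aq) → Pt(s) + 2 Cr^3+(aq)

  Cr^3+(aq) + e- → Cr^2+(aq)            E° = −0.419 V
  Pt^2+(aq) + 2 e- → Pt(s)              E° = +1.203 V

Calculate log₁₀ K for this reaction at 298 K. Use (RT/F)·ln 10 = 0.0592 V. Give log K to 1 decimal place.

log K = 54.8

The Pt²⁺/Pt couple is reduced (cathode); E°cell = +1.203 − (−0.419) = +1.622 V with n = 2.
At equilibrium E = 0, so log K = nE°cell / 0.0592 = (2)(+1.622) / 0.0592 = 54.8.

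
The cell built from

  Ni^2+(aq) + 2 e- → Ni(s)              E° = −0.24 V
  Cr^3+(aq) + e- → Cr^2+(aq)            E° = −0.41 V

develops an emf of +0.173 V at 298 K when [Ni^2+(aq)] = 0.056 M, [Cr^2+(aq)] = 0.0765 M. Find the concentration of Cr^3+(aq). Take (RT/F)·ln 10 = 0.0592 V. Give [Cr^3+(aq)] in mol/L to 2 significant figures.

With Ni²⁺/Ni at the cathode and Cr³⁺/Cr²⁺ at the anode, E°cell = −0.24 − (−0.41) = +0.17 V (n = 2).
From the Nernst equation, log Q = n(E° − E)/0.0592 = 2·(+0.17 − (+0.173))/0.0592 = −0.101.
For Ni^2+(aq) + 2 Cr^2+(aq) → Ni(s) + 2 Cr^3+(aq), the reaction quotient is Q = [Cr^3+(aq)]^2 / ([Ni^2+(aq)]·[Cr^2+(aq)]^2).
Isolating [Cr^3+(aq)] in Q = 10^{−0.101} yields log [Cr^3+(aq)] = −1.793, i.e. 0.016 M.

0.016 M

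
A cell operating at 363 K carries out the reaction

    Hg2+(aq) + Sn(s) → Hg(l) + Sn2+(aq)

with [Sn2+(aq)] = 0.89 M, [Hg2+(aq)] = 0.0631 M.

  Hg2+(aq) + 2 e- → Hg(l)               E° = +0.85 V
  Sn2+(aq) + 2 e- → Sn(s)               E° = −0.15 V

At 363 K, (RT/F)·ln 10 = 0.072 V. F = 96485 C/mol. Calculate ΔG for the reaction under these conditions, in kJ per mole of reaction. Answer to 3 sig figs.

−185 kJ/mol

E°cell = +0.85 − (−0.15) = +1.00 V; the balanced reaction transfers n = 2 electrons.
The reaction quotient is [Sn2+(aq)] / [Hg2+(aq)] = 14.1; by Nernst, E = +1.00 − (0.072/2)(1.149) = +0.9586 V.
ΔG = −nFE = −(2)(96485)(+0.9586) J/mol = −185 kJ/mol.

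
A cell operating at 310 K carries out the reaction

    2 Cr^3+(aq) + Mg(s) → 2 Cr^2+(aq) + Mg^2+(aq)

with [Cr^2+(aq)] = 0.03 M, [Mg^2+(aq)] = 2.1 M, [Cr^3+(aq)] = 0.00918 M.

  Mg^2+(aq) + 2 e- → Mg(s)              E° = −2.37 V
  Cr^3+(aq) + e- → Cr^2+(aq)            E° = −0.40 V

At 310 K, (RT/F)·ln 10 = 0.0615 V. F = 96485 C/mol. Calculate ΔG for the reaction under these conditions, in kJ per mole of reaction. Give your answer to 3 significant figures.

With Cr³⁺/Cr²⁺ reduced at the cathode, E°cell = −0.40 − (−2.37) = +1.97 V and n = 2.
Q = ([Cr^2+(aq)]^2·[Mg^2+(aq)]) / [Cr^3+(aq)]^2 = 22.4, so log Q = 1.351 and E = +1.97 − (0.0615/2)(1.351) = +1.9285 V.
ΔG = −nFE = −(2)(96485)(+1.9285) J/mol = −372 kJ/mol.

−372 kJ/mol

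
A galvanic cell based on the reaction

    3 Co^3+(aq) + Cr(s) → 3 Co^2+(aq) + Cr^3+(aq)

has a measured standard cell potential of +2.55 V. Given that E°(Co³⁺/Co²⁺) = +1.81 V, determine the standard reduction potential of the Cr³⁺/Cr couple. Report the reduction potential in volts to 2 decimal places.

−0.74 V

In the reaction as written the Co³⁺/Co²⁺ couple is reduced (cathode) and Cr³⁺/Cr is oxidized (anode), so E°cell = E°(Co³⁺/Co²⁺) − E°(Cr³⁺/Cr).
E°(Cr³⁺/Cr) = E°(cathode) − E°cell = +1.81 − (+2.55) = −0.74 V.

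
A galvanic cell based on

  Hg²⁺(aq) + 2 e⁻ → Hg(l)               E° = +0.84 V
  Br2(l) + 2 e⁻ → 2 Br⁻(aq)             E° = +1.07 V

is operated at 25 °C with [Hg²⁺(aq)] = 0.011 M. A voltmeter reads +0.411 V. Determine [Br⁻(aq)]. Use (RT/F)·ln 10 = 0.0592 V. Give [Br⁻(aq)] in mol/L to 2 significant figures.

The Br₂/Br⁻ couple has the larger reduction potential, so it is the cathode: E°cell = +1.07 − (+0.84) = +0.23 V and n = 2.
Since E = E° − (0.0592/n)·log Q, log Q = n(E° − E)/0.0592 = −6.115.
Balancing electrons gives Br2(l) + Hg(l) → 2 Br⁻(aq) + Hg²⁺(aq); thus Q = [Br⁻(aq)]^2·[Hg²⁺(aq)].
Substituting the known concentrations and solving, log [Br⁻(aq)] = −2.078 and [Br⁻(aq)] = 0.0084 M.

0.0084 M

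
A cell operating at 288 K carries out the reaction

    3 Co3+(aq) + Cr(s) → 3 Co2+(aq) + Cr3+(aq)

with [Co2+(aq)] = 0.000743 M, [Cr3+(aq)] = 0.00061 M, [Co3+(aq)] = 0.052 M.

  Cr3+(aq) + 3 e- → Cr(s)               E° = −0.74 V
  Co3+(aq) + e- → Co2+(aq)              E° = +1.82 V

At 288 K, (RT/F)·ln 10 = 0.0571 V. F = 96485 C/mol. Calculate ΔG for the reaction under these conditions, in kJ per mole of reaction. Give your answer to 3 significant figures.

−789 kJ/mol

E°cell = +1.82 − (−0.74) = +2.56 V; the balanced reaction transfers n = 3 electrons.
The reaction quotient is ([Co2+(aq)]^3·[Cr3+(aq)]) / [Co3+(aq)]^3 = 1.78×10^−9; by Nernst, E = +2.56 − (0.0571/3)(−8.750) = +2.7265 V.
ΔG = −nFE = −(3)(96485)(+2.7265) J/mol = −789 kJ/mol.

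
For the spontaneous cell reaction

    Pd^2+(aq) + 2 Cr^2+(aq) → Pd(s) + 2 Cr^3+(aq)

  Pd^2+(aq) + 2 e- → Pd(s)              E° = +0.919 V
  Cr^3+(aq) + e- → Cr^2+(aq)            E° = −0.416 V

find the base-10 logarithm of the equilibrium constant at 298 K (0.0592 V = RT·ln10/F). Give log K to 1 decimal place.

log K = 45.1

The Pd²⁺/Pd couple is reduced (cathode); E°cell = +0.919 − (−0.416) = +1.335 V with n = 2.
At equilibrium E = 0, so log K = nE°cell / 0.0592 = (2)(+1.335) / 0.0592 = 45.1.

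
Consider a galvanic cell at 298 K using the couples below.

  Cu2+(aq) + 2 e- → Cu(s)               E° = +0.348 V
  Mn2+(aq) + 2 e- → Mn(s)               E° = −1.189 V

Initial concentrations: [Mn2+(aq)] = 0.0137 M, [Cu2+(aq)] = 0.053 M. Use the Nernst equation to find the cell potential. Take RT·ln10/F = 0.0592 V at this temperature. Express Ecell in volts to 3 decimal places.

+1.554 V

Since E°(Cu²⁺/Cu) > E°(Mn²⁺/Mn), Cu²⁺/Cu serves as the cathode.
E°cell = +0.348 − (−1.189) = +1.537 V, with n = 2 electrons transferred.
For the overall reaction Cu2+(aq) + Mn(s) → Cu(s) + Mn2+(aq), Q = [Mn2+(aq)] / [Cu2+(aq)] = 0.258, giving log Q = −0.588.
E = E° − (0.0592/n)·log Q = +1.537 − (0.0592/2)(−0.588) = +1.554 V.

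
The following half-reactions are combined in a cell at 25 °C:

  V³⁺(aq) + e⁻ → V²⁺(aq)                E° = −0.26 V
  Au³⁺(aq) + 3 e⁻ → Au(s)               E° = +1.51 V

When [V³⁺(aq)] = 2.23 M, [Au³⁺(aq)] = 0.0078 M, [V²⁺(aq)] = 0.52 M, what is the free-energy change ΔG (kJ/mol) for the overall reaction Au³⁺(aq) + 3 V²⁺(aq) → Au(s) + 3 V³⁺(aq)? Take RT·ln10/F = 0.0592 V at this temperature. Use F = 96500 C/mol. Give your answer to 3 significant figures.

E°cell = +1.51 − (−0.26) = +1.77 V; the balanced reaction transfers n = 3 electrons.
The reaction quotient is [V³⁺(aq)]^3 / ([Au³⁺(aq)]·[V²⁺(aq)]^3) = 1.01×10^4; by Nernst, E = +1.77 − (0.0592/3)(4.005) = +1.6910 V.
ΔG = −nFE = −(3)(96500)(+1.6910) J/mol = −490 kJ/mol.

−490 kJ/mol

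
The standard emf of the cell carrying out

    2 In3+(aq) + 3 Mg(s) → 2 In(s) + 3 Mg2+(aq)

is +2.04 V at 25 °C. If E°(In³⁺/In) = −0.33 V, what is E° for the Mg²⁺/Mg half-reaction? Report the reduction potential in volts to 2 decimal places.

−2.37 V

In the reaction as written the In³⁺/In couple is reduced (cathode) and Mg²⁺/Mg is oxidized (anode), so E°cell = E°(In³⁺/In) − E°(Mg²⁺/Mg).
E°(Mg²⁺/Mg) = E°(cathode) − E°cell = −0.33 − (+2.04) = −2.37 V.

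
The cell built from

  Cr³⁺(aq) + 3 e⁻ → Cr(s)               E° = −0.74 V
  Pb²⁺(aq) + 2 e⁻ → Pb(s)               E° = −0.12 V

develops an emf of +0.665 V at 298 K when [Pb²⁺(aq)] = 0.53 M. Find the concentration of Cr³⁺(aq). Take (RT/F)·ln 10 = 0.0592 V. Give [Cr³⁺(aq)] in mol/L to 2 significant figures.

The Pb²⁺/Pb couple has the larger reduction potential, so it is the cathode: E°cell = −0.12 − (−0.74) = +0.62 V and n = 6.
Rearranging E = E° − (0.0592/n)·log Q gives log Q = 6(+0.62 − (+0.665))/0.0592 = −4.561.
Balancing electrons gives 3 Pb²⁺(aq) + 2 Cr(s) → 3 Pb(s) + 2 Cr³⁺(aq); thus Q = [Cr³⁺(aq)]^2 / [Pb²⁺(aq)]^3.
Solving for the unknown gives log [Cr³⁺(aq)] = −2.694, so [Cr³⁺(aq)] ≈ 0.0020 M.

0.0020 M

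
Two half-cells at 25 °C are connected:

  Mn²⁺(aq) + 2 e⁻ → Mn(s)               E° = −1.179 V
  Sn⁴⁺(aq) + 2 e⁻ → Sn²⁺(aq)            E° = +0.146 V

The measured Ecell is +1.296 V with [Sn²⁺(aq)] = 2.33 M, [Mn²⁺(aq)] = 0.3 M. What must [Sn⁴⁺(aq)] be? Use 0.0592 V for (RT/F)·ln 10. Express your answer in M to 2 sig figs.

With Sn⁴⁺/Sn²⁺ at the cathode and Mn²⁺/Mn at the anode, E°cell = +0.146 − (−1.179) = +1.325 V (n = 2).
Rearranging E = E° − (0.0592/n)·log Q gives log Q = 2(+1.325 − (+1.296))/0.0592 = 0.980.
For Sn⁴⁺(aq) + Mn(s) → Sn²⁺(aq) + Mn²⁺(aq), the reaction quotient is Q = ([Sn²⁺(aq)]·[Mn²⁺(aq)]) / [Sn⁴⁺(aq)].
Isolating [Sn⁴⁺(aq)] in Q = 10^{0.980} yields log [Sn⁴⁺(aq)] = −1.136, i.e. 0.073 M.

0.073 M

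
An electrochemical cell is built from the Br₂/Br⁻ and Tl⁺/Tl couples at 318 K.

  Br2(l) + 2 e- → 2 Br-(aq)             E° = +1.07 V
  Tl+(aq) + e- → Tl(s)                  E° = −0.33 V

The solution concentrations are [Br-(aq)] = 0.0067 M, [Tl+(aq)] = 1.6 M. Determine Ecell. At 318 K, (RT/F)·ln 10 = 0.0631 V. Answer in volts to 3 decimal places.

+1.524 V

Br₂/Br⁻ is reduced (cathode, E° = +1.07 V) and Tl⁺/Tl is oxidized (anode).
E°cell = +1.07 − (−0.33) = +1.40 V, with n = 2 electrons transferred.
For the overall reaction Br2(l) + 2 Tl(s) → 2 Br-(aq) + 2 Tl+(aq), Q = [Br-(aq)]^2·[Tl+(aq)]^2 = 0.000115, giving log Q = −3.940.
E = E° − (0.0631/n)·log Q = +1.40 − (0.0631/2)(−3.940) = +1.524 V.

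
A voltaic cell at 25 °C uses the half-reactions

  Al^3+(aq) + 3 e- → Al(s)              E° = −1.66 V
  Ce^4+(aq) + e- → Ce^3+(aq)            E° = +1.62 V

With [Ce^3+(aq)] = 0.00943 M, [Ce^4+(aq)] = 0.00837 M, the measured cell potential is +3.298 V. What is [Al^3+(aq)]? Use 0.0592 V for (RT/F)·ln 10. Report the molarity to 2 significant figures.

0.086 M

The Ce⁴⁺/Ce³⁺ couple has the larger reduction potential, so it is the cathode: E°cell = +1.62 − (−1.66) = +3.28 V and n = 3.
From the Nernst equation, log Q = n(E° − E)/0.0592 = 3·(+3.28 − (+3.298))/0.0592 = −0.912.
The balanced reaction is 3 Ce^4+(aq) + Al(s) → 3 Ce^3+(aq) + Al^3+(aq), so Q = ([Ce^3+(aq)]^3·[Al^3+(aq)]) / [Ce^4+(aq)]^3.
Substituting the known concentrations and solving, log [Al^3+(aq)] = −1.067 and [Al^3+(aq)] = 0.086 M.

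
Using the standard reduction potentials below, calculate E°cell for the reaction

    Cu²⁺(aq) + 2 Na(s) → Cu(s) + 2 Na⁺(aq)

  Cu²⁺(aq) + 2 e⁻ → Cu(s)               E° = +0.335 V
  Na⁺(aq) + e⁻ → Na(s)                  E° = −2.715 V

+3.050 V

Cu²⁺(aq) gains electrons, so the Cu²⁺/Cu couple is the cathode; the Na⁺/Na couple is the anode.
E°cell = E°(cathode) − E°(anode) = +0.335 − (−2.715) = +3.050 V.
The positive value indicates the reaction is spontaneous as written.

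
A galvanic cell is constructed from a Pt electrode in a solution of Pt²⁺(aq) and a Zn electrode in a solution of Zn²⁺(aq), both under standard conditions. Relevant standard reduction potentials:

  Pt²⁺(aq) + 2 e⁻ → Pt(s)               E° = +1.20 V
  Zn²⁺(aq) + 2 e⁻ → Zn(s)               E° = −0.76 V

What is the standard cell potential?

+1.96 V

The Pt²⁺/Pt couple has the higher E°, so Pt ion is reduced (cathode) and Zn is oxidized (anode).
E°cell = E°(cathode) − E°(anode) = +1.20 − (−0.76) = +1.96 V.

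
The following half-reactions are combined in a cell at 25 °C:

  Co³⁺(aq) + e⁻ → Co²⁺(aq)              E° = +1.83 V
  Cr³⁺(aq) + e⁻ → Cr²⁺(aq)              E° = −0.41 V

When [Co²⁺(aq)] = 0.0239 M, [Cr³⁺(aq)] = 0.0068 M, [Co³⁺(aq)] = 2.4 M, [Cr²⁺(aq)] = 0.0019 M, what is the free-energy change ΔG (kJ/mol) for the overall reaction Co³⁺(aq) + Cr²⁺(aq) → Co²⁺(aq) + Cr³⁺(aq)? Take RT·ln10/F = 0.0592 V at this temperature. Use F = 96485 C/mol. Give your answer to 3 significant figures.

The standard cell potential is +1.83 − (−0.41) = +2.24 V, with n = 1 electron in the balanced equation.
Here Q = ([Co²⁺(aq)]·[Cr³⁺(aq)]) / ([Co³⁺(aq)]·[Cr²⁺(aq)]) = 0.0356 (log Q = −1.448), giving E = +2.24 − (0.0592/1)·(−1.448) = +2.3257 V.
ΔG = −nFE = −(1)(96485)(+2.3257) J/mol = −224 kJ/mol.

−224 kJ/mol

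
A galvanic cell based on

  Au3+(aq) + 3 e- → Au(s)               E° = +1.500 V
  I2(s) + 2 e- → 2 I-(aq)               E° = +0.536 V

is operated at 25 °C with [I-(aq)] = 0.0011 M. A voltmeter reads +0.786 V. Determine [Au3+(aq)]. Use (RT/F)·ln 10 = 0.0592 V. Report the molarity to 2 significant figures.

With Au³⁺/Au at the cathode and I₂/I⁻ at the anode, E°cell = +1.500 − (+0.536) = +0.964 V (n = 6).
From the Nernst equation, log Q = n(E° − E)/0.0592 = 6·(+0.964 − (+0.786))/0.0592 = 18.041.
The balanced reaction is 2 Au3+(aq) + 6 I-(aq) → 2 Au(s) + 3 I2(s), so Q = 1 / ([Au3+(aq)]^2·[I-(aq)]^6).
Isolating [Au3+(aq)] in Q = 10^{18.041} yields log [Au3+(aq)] = −0.145, i.e. 0.72 M.

0.72 M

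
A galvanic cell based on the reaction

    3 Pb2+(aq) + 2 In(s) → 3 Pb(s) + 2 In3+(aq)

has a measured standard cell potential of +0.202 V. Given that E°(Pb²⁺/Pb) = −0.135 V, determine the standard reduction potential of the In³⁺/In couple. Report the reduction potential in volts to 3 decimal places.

In the reaction as written the Pb²⁺/Pb couple is reduced (cathode) and In³⁺/In is oxidized (anode), so E°cell = E°(Pb²⁺/Pb) − E°(In³⁺/In).
E°(In³⁺/In) = E°(cathode) − E°cell = −0.135 − (+0.202) = −0.337 V.

−0.337 V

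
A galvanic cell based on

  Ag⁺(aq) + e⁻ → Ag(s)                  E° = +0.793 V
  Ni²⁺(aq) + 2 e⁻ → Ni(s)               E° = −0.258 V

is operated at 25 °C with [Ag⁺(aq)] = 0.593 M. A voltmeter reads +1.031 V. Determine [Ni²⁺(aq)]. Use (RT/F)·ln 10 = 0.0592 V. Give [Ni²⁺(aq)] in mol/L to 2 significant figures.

1.7 M

With Ag⁺/Ag at the cathode and Ni²⁺/Ni at the anode, E°cell = +0.793 − (−0.258) = +1.051 V (n = 2).
From the Nernst equation, log Q = n(E° − E)/0.0592 = 2·(+1.051 − (+1.031))/0.0592 = 0.676.
For 2 Ag⁺(aq) + Ni(s) → 2 Ag(s) + Ni²⁺(aq), the reaction quotient is Q = [Ni²⁺(aq)] / [Ag⁺(aq)]^2.
Isolating [Ni²⁺(aq)] in Q = 10^{0.676} yields log [Ni²⁺(aq)] = 0.222, i.e. 1.7 M.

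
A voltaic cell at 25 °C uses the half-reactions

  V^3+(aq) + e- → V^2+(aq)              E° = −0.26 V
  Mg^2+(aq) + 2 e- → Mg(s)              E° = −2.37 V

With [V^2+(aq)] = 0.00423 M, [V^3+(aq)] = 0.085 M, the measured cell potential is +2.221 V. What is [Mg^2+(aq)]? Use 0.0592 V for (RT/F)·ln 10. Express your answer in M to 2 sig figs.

0.072 M

V³⁺/V²⁺ is the cathode (higher E°); E°cell = −0.26 − (−2.37) = +2.11 V with n = 2.
Rearranging E = E° − (0.0592/n)·log Q gives log Q = 2(+2.11 − (+2.221))/0.0592 = −3.750.
The balanced reaction is 2 V^3+(aq) + Mg(s) → 2 V^2+(aq) + Mg^2+(aq), so Q = ([V^2+(aq)]^2·[Mg^2+(aq)]) / [V^3+(aq)]^2.
Solving for the unknown gives log [Mg^2+(aq)] = −1.144, so [Mg^2+(aq)] ≈ 0.072 M.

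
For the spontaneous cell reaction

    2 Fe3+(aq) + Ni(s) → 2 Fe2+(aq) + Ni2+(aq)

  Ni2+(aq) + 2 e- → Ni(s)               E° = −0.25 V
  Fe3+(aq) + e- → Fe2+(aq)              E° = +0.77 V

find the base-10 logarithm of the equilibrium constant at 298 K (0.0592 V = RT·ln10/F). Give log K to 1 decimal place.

log K = 34.5

The Fe³⁺/Fe²⁺ couple is reduced (cathode); E°cell = +0.77 − (−0.25) = +1.02 V with n = 2.
At equilibrium E = 0, so log K = nE°cell / 0.0592 = (2)(+1.02) / 0.0592 = 34.5.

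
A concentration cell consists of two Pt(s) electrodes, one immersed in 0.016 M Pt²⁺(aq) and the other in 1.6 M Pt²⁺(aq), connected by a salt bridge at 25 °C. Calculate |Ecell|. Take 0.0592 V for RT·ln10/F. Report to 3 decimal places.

0.059 V

For a concentration cell E°cell = 0, since both electrodes use the same couple.
The compartment with the higher Pt²⁺(aq) concentration (1.6 M) acts as the cathode; ions are reduced there and produced at the dilute (0.016 M) anode.
With n = 2, Ecell = −(0.0592/2)·log([dilute]/[conc]) = −(0.0592/2)·log(0.016/1.6) = +0.059 V.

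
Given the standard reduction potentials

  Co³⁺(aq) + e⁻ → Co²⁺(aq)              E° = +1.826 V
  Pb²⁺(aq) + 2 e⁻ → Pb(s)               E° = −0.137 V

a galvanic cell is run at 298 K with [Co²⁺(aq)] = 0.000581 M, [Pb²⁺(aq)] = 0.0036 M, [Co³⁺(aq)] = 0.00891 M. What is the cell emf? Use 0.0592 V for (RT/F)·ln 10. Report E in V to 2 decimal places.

+2.11 V

Since E°(Co³⁺/Co²⁺) > E°(Pb²⁺/Pb), Co³⁺/Co²⁺ serves as the cathode.
E°cell = E°cat − E°an = +1.826 − (−0.137) = +1.963 V; n = 2.
Balancing gives 2 Co³⁺(aq) + Pb(s) → 2 Co²⁺(aq) + Pb²⁺(aq); hence Q = ([Co²⁺(aq)]^2·[Pb²⁺(aq)]) / [Co³⁺(aq)]^2 = 1.53×10^−5 (log Q = −4.815).
Applying E = E° − (RT ln10/nF)·log Q gives +1.963 − (0.0592/2)(−4.815) = +2.11 V.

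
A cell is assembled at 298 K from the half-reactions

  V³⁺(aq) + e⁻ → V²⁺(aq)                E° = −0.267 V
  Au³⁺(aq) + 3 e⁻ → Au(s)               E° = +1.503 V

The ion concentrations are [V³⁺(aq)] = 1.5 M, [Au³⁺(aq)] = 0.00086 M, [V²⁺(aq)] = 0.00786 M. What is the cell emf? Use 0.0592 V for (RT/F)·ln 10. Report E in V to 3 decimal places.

+1.574 V

Since E°(Au³⁺/Au) > E°(V³⁺/V²⁺), Au³⁺/Au serves as the cathode.
The standard potential is +1.503 − (−0.267) = +1.770 V and the balanced reaction transfers n = 3 electrons.
For the overall reaction Au³⁺(aq) + 3 V²⁺(aq) → Au(s) + 3 V³⁺(aq), Q = [V³⁺(aq)]^3 / ([Au³⁺(aq)]·[V²⁺(aq)]^3) = 8.08×10^9, giving log Q = 9.908.
By the Nernst equation, E = +1.770 − (0.0592/3)·(9.908) = +1.574 V.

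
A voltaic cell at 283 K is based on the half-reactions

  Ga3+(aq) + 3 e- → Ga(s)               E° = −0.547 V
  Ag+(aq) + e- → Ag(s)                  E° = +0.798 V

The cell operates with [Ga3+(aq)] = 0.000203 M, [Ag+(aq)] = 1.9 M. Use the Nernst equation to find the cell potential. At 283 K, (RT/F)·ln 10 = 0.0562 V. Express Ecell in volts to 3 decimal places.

+1.430 V

The Ag⁺/Ag couple has the more positive E°, so it is the cathode; Ga³⁺/Ga is the anode.
E°cell = +0.798 − (−0.547) = +1.345 V, with n = 3 electrons transferred.
The balanced reaction is 3 Ag+(aq) + Ga(s) → 3 Ag(s) + Ga3+(aq), so Q = [Ga3+(aq)] / [Ag+(aq)]^3 = 2.96×10^−5 and log Q = −4.529.
E = E° − (0.0562/n)·log Q = +1.345 − (0.0562/3)(−4.529) = +1.430 V.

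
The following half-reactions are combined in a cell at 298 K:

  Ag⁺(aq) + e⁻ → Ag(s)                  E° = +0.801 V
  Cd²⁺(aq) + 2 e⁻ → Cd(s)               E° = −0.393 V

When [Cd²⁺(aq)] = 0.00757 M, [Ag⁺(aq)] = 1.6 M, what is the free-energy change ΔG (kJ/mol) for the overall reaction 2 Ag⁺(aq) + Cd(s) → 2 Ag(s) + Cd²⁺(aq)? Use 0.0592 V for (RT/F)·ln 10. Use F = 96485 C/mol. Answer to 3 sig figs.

With Ag⁺/Ag reduced at the cathode, E°cell = +0.801 − (−0.393) = +1.194 V and n = 2.
The reaction quotient is [Cd²⁺(aq)] / [Ag⁺(aq)]^2 = 0.00296; by Nernst, E = +1.194 − (0.0592/2)(−2.529) = +1.2689 V.
Then ΔG = −nFE = −2 × 96485 × +1.2689 J/mol = −245 kJ/mol.

−245 kJ/mol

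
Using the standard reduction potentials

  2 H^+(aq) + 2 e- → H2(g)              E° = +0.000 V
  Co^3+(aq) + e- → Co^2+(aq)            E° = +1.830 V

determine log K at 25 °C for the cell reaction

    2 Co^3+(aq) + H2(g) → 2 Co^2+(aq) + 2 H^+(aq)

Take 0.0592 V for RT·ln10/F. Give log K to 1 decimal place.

log K = 61.8

The Co³⁺/Co²⁺ couple is reduced (cathode); E°cell = +1.830 − (+0.000) = +1.830 V with n = 2.
At equilibrium E = 0, so log K = nE°cell / 0.0592 = (2)(+1.830) / 0.0592 = 61.8.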